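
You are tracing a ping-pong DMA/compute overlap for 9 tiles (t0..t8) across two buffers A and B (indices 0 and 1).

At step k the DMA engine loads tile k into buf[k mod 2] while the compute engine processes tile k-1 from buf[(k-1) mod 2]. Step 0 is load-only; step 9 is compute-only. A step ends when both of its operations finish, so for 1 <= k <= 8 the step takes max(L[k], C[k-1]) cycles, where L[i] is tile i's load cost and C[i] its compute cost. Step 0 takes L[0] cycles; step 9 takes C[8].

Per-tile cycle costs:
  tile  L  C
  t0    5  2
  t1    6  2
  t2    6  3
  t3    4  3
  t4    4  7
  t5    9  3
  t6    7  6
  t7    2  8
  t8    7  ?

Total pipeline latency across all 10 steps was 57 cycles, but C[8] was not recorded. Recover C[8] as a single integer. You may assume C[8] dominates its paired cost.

C[8] = 2

step 0 | dur = L[0]=5 = 5
step 1 | dur = max(L[1]=6, C[0]=2) = 6
step 2 | dur = max(L[2]=6, C[1]=2) = 6
step 3 | dur = max(L[3]=4, C[2]=3) = 4
step 4 | dur = max(L[4]=4, C[3]=3) = 4
step 5 | dur = max(L[5]=9, C[4]=7) = 9
step 6 | dur = max(L[6]=7, C[5]=3) = 7
step 7 | dur = max(L[7]=2, C[6]=6) = 6
step 8 | dur = max(L[8]=7, C[7]=8) = 8
step 9 | dur = C[8]=? = C[8]  (unknown; binding)
sum of known step durations = 55
dur[9] = total - known = 57 - 55 = 2
C[8] is the binding max in step 9, so C[8] = dur[9] = 2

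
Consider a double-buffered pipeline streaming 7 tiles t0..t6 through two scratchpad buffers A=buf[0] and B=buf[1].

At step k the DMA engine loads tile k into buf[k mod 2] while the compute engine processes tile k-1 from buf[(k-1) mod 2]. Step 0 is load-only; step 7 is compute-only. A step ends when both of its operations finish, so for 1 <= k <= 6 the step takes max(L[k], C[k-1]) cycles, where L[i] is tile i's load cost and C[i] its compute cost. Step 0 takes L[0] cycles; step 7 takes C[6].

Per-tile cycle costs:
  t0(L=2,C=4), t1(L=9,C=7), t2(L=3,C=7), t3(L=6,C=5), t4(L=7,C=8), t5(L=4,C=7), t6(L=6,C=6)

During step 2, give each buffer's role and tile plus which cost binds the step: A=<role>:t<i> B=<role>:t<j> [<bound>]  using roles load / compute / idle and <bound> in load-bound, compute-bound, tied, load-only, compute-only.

step 2: A=load:t2 B=compute:t1 [compute-bound]

k=0 load=t0/2c comp=- wait=2 total=2
k=1 load=t1/9c comp=t0/4c wait=9 total=11
k=2 load=t2/3c comp=t1/7c wait=7 total=18
k=3 load=t3/6c comp=t2/7c wait=7 total=25
k=4 load=t4/7c comp=t3/5c wait=7 total=32
k=5 load=t5/4c comp=t4/8c wait=8 total=40
k=6 load=t6/6c comp=t5/7c wait=7 total=47
k=7 load=- comp=t6/6c wait=6 total=53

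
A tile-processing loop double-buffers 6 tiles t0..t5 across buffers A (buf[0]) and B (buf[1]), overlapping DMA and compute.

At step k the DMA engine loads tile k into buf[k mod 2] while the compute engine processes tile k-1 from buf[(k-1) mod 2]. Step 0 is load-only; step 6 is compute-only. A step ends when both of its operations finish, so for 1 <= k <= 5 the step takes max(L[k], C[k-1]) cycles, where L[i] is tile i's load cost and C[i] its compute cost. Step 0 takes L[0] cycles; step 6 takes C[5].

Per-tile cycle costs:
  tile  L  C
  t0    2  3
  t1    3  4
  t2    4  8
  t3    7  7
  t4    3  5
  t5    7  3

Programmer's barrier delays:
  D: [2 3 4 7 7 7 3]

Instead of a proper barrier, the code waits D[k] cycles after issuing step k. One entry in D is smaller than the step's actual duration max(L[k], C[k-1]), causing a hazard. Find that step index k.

hazard at step 3

step 0: need L[0]=2 = 2; D[0]=2 ok
step 1: need max(L[1]=3,C[0]=3) = 3; D[1]=3 ok
step 2: need max(L[2]=4,C[1]=4) = 4; D[2]=4 ok
step 3: need max(L[3]=7,C[2]=8) = 8; D[3]=7 SHORT
step 4: need max(L[4]=3,C[3]=7) = 7; D[4]=7 ok
step 5: need max(L[5]=7,C[4]=5) = 7; D[5]=7 ok
step 6: need C[5]=3 = 3; D[6]=3 ok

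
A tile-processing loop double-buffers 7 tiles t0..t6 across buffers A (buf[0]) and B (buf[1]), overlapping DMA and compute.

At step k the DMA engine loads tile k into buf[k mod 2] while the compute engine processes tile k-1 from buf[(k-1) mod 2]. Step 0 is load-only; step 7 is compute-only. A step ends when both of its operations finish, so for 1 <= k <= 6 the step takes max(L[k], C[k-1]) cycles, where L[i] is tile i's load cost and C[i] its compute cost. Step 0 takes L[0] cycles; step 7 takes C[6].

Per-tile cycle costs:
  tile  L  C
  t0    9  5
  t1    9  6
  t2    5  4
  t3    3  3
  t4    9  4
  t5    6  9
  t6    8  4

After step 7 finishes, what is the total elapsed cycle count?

k=0 load=t0/9c comp=- wait=9 total=9
k=1 load=t1/9c comp=t0/5c wait=9 total=18
k=2 load=t2/5c comp=t1/6c wait=6 total=24
k=3 load=t3/3c comp=t2/4c wait=4 total=28
k=4 load=t4/9c comp=t3/3c wait=9 total=37
k=5 load=t5/6c comp=t4/4c wait=6 total=43
k=6 load=t6/8c comp=t5/9c wait=9 total=52
k=7 load=- comp=t6/4c wait=4 total=56

end_cycle[7] = 56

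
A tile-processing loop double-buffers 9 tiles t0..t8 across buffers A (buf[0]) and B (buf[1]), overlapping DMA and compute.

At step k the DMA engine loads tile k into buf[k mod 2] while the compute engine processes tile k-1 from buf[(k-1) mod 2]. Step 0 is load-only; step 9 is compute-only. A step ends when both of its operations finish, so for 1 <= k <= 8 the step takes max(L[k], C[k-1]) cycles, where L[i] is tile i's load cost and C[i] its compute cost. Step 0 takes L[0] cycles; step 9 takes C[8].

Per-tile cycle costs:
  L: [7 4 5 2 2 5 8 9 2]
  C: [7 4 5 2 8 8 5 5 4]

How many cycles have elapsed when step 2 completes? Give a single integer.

end_cycle[2] = 19

  0. 7=7c; end=7; A:t0 B:-
  1. max(4,7)=7c; end=14; A:t0 B:t1
  2. max(5,4)=5c; end=19; A:t2 B:t1
  3. max(2,5)=5c; end=24; A:t2 B:t3
  4. max(2,2)=2c; end=26; A:t4 B:t3
  5. max(5,8)=8c; end=34; A:t4 B:t5
  6. max(8,8)=8c; end=42; A:t6 B:t5
  7. max(9,5)=9c; end=51; A:t6 B:t7
  8. max(2,5)=5c; end=56; A:t8 B:t7
  9. 4=4c; end=60; A:t8 B:t7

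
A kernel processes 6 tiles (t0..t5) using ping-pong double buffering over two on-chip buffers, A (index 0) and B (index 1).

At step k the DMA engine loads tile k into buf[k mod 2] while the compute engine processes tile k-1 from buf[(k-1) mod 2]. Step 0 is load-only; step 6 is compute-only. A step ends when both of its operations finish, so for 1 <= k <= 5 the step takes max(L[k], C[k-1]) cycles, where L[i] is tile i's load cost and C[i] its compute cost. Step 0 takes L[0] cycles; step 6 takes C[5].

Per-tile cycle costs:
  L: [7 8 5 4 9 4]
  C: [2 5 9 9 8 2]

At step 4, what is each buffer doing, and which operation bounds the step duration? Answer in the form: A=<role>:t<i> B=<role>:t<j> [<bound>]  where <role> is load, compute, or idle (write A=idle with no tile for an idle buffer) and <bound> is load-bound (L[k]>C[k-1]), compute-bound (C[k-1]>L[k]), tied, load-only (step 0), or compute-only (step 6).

  0. 7=7c; end=7; A:t0 B:-
  1. max(8,2)=8c; end=15; A:t0 B:t1
  2. max(5,5)=5c; end=20; A:t2 B:t1
  3. max(4,9)=9c; end=29; A:t2 B:t3
  4. max(9,9)=9c; end=38; A:t4 B:t3
  5. max(4,8)=8c; end=46; A:t4 B:t5
  6. 2=2c; end=48; A:t4 B:t5

step 4: A=load:t4 B=compute:t3 [tied]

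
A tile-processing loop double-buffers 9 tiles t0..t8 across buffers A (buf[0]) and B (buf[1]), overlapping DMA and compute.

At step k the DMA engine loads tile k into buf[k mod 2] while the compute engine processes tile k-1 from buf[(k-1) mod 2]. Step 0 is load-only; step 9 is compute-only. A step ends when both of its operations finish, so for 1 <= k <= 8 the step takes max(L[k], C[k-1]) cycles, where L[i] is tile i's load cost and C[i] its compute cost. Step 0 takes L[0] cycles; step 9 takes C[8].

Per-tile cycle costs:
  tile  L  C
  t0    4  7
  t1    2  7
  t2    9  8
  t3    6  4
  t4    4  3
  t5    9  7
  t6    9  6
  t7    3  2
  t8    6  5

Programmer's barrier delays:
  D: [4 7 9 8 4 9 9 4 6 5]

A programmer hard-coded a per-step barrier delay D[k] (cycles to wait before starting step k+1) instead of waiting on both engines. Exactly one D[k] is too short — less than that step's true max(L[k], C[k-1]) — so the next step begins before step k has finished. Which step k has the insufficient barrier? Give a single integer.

hazard at step 7

k=0 barrier L[0]=4→4c, D[0]=4 ok
k=1 barrier max(L[1]=2,C[0]=7)→7c, D[1]=7 ok
k=2 barrier max(L[2]=9,C[1]=7)→9c, D[2]=9 ok
k=3 barrier max(L[3]=6,C[2]=8)→8c, D[3]=8 ok
k=4 barrier max(L[4]=4,C[3]=4)→4c, D[4]=4 ok
k=5 barrier max(L[5]=9,C[4]=3)→9c, D[5]=9 ok
k=6 barrier max(L[6]=9,C[5]=7)→9c, D[6]=9 ok
k=7 barrier max(L[7]=3,C[6]=6)→6c, D[7]=4 SHORT
k=8 barrier max(L[8]=6,C[7]=2)→6c, D[8]=6 ok
k=9 barrier C[8]=5→5c, D[9]=5 ok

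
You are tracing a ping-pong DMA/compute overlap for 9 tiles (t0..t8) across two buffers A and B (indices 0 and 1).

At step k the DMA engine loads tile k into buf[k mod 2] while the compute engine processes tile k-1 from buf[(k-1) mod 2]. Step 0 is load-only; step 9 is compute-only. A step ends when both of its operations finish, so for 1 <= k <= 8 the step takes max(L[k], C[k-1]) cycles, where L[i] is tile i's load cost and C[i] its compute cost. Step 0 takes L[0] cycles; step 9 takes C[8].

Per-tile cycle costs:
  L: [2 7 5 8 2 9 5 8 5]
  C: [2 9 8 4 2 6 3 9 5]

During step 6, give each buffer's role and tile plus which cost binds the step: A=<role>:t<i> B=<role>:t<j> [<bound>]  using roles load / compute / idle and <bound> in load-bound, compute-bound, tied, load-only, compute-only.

step 0: L[0]=2 → dur=2, Σ=2 | A=load:t0 B=idle [load-only]
step 1: L[1]=7 C[0]=2 → dur=7, Σ=9 | A=compute:t0 B=load:t1 [load-bound]
step 2: L[2]=5 C[1]=9 → dur=9, Σ=18 | A=load:t2 B=compute:t1 [compute-bound]
step 3: L[3]=8 C[2]=8 → dur=8, Σ=26 | A=compute:t2 B=load:t3 [tied]
step 4: L[4]=2 C[3]=4 → dur=4, Σ=30 | A=load:t4 B=compute:t3 [compute-bound]
step 5: L[5]=9 C[4]=2 → dur=9, Σ=39 | A=compute:t4 B=load:t5 [load-bound]
step 6: L[6]=5 C[5]=6 → dur=6, Σ=45 | A=load:t6 B=compute:t5 [compute-bound]
step 7: L[7]=8 C[6]=3 → dur=8, Σ=53 | A=compute:t6 B=load:t7 [load-bound]
step 8: L[8]=5 C[7]=9 → dur=9, Σ=62 | A=load:t8 B=compute:t7 [compute-bound]
step 9: C[8]=5 → dur=5, Σ=67 | A=compute:t8 B=idle [compute-only]

step 6: A=load:t6 B=compute:t5 [compute-bound]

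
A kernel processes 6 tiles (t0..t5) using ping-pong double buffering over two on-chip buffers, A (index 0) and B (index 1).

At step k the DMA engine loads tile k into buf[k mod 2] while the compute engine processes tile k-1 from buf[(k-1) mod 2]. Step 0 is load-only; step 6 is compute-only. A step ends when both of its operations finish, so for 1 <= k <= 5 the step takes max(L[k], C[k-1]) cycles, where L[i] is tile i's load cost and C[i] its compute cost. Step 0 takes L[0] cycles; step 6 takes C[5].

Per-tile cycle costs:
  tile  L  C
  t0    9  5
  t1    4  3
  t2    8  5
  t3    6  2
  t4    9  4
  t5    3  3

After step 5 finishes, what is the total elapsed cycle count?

end_cycle[5] = 41

step 0: L[0]=9 → dur=9, Σ=9 | A=load:t0 B=idle [load-only]
step 1: L[1]=4 C[0]=5 → dur=5, Σ=14 | A=compute:t0 B=load:t1 [compute-bound]
step 2: L[2]=8 C[1]=3 → dur=8, Σ=22 | A=load:t2 B=compute:t1 [load-bound]
step 3: L[3]=6 C[2]=5 → dur=6, Σ=28 | A=compute:t2 B=load:t3 [load-bound]
step 4: L[4]=9 C[3]=2 → dur=9, Σ=37 | A=load:t4 B=compute:t3 [load-bound]
step 5: L[5]=3 C[4]=4 → dur=4, Σ=41 | A=compute:t4 B=load:t5 [compute-bound]
step 6: C[5]=3 → dur=3, Σ=44 | A=idle B=compute:t5 [compute-only]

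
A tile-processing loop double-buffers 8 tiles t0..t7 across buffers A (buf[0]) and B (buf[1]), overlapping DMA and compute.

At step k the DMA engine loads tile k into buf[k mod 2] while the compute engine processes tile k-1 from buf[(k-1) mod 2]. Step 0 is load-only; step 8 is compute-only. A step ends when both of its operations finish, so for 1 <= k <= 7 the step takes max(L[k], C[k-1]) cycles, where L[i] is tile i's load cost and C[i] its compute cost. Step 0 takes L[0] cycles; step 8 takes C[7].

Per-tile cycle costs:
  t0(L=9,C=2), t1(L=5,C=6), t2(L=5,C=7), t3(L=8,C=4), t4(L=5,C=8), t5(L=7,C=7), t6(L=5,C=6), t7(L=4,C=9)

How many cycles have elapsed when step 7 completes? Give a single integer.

end_cycle[7] = 54

  0. 9=9c; end=9; A:t0 B:-
  1. max(5,2)=5c; end=14; A:t0 B:t1
  2. max(5,6)=6c; end=20; A:t2 B:t1
  3. max(8,7)=8c; end=28; A:t2 B:t3
  4. max(5,4)=5c; end=33; A:t4 B:t3
  5. max(7,8)=8c; end=41; A:t4 B:t5
  6. max(5,7)=7c; end=48; A:t6 B:t5
  7. max(4,6)=6c; end=54; A:t6 B:t7
  8. 9=9c; end=63; A:t6 B:t7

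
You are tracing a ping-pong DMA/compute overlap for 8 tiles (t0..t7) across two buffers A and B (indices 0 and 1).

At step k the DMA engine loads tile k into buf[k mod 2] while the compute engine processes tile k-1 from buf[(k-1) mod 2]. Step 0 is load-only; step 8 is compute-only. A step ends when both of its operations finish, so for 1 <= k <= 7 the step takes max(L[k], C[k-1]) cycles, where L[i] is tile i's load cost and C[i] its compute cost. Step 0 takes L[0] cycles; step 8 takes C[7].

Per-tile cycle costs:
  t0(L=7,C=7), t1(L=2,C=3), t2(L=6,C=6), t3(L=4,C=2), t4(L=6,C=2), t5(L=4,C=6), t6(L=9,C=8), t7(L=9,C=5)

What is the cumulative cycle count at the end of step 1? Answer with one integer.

end_cycle[1] = 14

  0. 7=7c; end=7; A:t0 B:-
  1. max(2,7)=7c; end=14; A:t0 B:t1
  2. max(6,3)=6c; end=20; A:t2 B:t1
  3. max(4,6)=6c; end=26; A:t2 B:t3
  4. max(6,2)=6c; end=32; A:t4 B:t3
  5. max(4,2)=4c; end=36; A:t4 B:t5
  6. max(9,6)=9c; end=45; A:t6 B:t5
  7. max(9,8)=9c; end=54; A:t6 B:t7
  8. 5=5c; end=59; A:t6 B:t7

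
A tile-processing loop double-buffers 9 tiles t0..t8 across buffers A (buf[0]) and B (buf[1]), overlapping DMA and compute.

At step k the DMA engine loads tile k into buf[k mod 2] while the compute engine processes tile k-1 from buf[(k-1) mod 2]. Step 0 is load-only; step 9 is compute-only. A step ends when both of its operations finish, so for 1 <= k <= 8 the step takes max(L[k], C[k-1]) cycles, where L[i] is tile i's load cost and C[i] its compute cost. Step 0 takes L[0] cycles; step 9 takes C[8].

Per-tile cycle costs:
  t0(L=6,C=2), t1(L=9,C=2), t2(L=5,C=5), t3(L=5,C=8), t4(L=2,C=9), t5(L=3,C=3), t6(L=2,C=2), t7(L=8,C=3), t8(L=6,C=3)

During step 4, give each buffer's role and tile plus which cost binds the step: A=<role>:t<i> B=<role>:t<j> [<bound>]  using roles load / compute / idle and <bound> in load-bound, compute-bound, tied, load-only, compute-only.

  0. 6=6c; end=6; A:t0 B:-
  1. max(9,2)=9c; end=15; A:t0 B:t1
  2. max(5,2)=5c; end=20; A:t2 B:t1
  3. max(5,5)=5c; end=25; A:t2 B:t3
  4. max(2,8)=8c; end=33; A:t4 B:t3
  5. max(3,9)=9c; end=42; A:t4 B:t5
  6. max(2,3)=3c; end=45; A:t6 B:t5
  7. max(8,2)=8c; end=53; A:t6 B:t7
  8. max(6,3)=6c; end=59; A:t8 B:t7
  9. 3=3c; end=62; A:t8 B:t7

step 4: A=load:t4 B=compute:t3 [compute-bound]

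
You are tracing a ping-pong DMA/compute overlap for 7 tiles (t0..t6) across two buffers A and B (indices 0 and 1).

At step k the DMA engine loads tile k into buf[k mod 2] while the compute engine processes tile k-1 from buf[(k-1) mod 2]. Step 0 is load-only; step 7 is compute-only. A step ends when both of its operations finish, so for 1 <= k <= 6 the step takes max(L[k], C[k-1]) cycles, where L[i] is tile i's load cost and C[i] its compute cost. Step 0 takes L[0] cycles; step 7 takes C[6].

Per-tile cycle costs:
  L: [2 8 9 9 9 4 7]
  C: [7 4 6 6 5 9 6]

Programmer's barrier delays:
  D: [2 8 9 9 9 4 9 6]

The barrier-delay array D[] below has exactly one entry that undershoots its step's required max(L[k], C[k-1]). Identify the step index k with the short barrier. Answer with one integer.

step 0: need L[0]=2 = 2; D[0]=2 ok
step 1: need max(L[1]=8,C[0]=7) = 8; D[1]=8 ok
step 2: need max(L[2]=9,C[1]=4) = 9; D[2]=9 ok
step 3: need max(L[3]=9,C[2]=6) = 9; D[3]=9 ok
step 4: need max(L[4]=9,C[3]=6) = 9; D[4]=9 ok
step 5: need max(L[5]=4,C[4]=5) = 5; D[5]=4 SHORT
step 6: need max(L[6]=7,C[5]=9) = 9; D[6]=9 ok
step 7: need C[6]=6 = 6; D[7]=6 ok

hazard at step 5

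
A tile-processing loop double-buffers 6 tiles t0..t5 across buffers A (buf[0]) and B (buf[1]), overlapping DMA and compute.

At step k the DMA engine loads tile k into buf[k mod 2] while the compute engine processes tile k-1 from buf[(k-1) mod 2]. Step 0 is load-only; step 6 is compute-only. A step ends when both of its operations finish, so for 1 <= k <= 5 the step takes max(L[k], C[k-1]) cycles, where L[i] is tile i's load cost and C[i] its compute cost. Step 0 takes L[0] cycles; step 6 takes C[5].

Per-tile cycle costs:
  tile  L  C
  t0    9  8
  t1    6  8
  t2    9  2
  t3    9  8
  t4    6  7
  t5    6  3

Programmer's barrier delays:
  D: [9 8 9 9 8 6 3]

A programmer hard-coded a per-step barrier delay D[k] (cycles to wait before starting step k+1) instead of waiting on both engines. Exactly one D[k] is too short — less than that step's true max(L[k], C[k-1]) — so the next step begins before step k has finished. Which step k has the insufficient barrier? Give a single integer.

[0] required=L[0]=9=9 vs D=9 ok
[1] required=max(L[1]=6,C[0]=8)=8 vs D=8 ok
[2] required=max(L[2]=9,C[1]=8)=9 vs D=9 ok
[3] required=max(L[3]=9,C[2]=2)=9 vs D=9 ok
[4] required=max(L[4]=6,C[3]=8)=8 vs D=8 ok
[5] required=max(L[5]=6,C[4]=7)=7 vs D=6 SHORT
[6] required=C[5]=3=3 vs D=3 ok

hazard at step 5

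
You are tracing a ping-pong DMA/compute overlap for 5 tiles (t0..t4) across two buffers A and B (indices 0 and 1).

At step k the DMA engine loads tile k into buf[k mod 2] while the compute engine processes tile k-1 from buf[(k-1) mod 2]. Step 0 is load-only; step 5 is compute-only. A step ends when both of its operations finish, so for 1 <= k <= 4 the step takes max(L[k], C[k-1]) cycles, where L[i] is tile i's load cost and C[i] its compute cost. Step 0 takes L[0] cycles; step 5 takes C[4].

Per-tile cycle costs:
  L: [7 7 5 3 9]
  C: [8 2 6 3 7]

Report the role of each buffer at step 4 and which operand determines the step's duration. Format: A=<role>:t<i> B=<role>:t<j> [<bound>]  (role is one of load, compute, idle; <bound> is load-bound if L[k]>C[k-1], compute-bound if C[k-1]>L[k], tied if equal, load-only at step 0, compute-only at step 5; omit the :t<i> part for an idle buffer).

step 4: A=load:t4 B=compute:t3 [load-bound]

  0. 7=7c; end=7; A:t0 B:-
  1. max(7,8)=8c; end=15; A:t0 B:t1
  2. max(5,2)=5c; end=20; A:t2 B:t1
  3. max(3,6)=6c; end=26; A:t2 B:t3
  4. max(9,3)=9c; end=35; A:t4 B:t3
  5. 7=7c; end=42; A:t4 B:t3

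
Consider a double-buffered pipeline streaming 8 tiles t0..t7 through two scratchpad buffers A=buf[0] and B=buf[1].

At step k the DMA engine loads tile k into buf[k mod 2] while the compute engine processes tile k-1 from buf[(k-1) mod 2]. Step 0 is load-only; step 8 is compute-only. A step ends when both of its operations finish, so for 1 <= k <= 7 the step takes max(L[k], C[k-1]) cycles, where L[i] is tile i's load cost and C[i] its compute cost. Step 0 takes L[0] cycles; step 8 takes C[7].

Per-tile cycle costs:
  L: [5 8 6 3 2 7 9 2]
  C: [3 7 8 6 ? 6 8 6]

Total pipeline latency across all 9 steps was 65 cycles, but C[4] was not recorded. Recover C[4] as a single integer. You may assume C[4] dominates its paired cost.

C[4] = 8

step 0 = dur = L[0]=5 = 5
step 1 = dur = max(L[1]=8, C[0]=3) = 8
step 2 = dur = max(L[2]=6, C[1]=7) = 7
step 3 = dur = max(L[3]=3, C[2]=8) = 8
step 4 = dur = max(L[4]=2, C[3]=6) = 6
step 5 = dur = max(L[5]=7, C[4]=?) = C[4]  (unknown; binding)
step 6 = dur = max(L[6]=9, C[5]=6) = 9
step 7 = dur = max(L[7]=2, C[6]=8) = 8
step 8 = dur = C[7]=6 = 6
sum of known step durations = 57
dur[5] = total - known = 65 - 57 = 8
C[4] is the binding max in step 5, so C[4] = dur[5] = 8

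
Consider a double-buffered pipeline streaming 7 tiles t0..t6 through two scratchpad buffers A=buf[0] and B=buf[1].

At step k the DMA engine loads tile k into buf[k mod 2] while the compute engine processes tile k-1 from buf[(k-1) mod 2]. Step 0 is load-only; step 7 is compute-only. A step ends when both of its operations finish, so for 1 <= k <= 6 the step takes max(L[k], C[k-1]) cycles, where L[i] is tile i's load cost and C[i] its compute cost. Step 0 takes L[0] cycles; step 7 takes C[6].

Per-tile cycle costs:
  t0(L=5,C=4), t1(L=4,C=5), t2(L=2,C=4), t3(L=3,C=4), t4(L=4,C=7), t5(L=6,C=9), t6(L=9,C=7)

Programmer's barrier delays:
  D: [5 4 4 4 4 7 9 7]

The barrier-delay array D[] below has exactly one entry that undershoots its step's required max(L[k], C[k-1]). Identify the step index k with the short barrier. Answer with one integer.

k=0 barrier L[0]=5→5c, D[0]=5 ok
k=1 barrier max(L[1]=4,C[0]=4)→4c, D[1]=4 ok
k=2 barrier max(L[2]=2,C[1]=5)→5c, D[2]=4 SHORT
k=3 barrier max(L[3]=3,C[2]=4)→4c, D[3]=4 ok
k=4 barrier max(L[4]=4,C[3]=4)→4c, D[4]=4 ok
k=5 barrier max(L[5]=6,C[4]=7)→7c, D[5]=7 ok
k=6 barrier max(L[6]=9,C[5]=9)→9c, D[6]=9 ok
k=7 barrier C[6]=7→7c, D[7]=7 ok

hazard at step 2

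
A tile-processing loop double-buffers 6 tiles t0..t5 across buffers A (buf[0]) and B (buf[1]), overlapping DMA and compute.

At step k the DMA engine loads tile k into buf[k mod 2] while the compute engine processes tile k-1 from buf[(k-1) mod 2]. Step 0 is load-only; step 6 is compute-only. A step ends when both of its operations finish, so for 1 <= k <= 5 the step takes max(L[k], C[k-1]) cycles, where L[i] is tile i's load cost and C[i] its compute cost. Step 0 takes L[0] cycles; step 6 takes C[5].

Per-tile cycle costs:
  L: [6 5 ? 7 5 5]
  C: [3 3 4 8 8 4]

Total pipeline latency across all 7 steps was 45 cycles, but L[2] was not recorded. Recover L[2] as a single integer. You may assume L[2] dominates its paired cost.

step 0 | dur = L[0]=6 = 6
step 1 | dur = max(L[1]=5, C[0]=3) = 5
step 2 | dur = max(L[2]=?, C[1]=3) = L[2]  (unknown; binding)
step 3 | dur = max(L[3]=7, C[2]=4) = 7
step 4 | dur = max(L[4]=5, C[3]=8) = 8
step 5 | dur = max(L[5]=5, C[4]=8) = 8
step 6 | dur = C[5]=4 = 4
sum of known step durations = 38
dur[2] = total - known = 45 - 38 = 7
L[2] is the binding max in step 2, so L[2] = dur[2] = 7

L[2] = 7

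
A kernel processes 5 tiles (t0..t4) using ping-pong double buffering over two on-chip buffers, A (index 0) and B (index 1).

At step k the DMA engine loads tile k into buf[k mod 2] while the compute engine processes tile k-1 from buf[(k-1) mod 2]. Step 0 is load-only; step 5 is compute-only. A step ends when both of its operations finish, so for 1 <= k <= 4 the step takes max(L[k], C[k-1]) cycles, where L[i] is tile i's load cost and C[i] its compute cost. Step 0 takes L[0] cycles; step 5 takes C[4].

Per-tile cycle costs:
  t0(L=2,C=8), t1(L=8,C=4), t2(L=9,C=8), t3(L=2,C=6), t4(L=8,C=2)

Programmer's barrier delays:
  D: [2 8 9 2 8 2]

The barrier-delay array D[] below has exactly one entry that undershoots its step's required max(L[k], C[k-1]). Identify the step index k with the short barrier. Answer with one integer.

k=0 barrier L[0]=2→2c, D[0]=2 ok
k=1 barrier max(L[1]=8,C[0]=8)→8c, D[1]=8 ok
k=2 barrier max(L[2]=9,C[1]=4)→9c, D[2]=9 ok
k=3 barrier max(L[3]=2,C[2]=8)→8c, D[3]=2 SHORT
k=4 barrier max(L[4]=8,C[3]=6)→8c, D[4]=8 ok
k=5 barrier C[4]=2→2c, D[5]=2 ok

hazard at step 3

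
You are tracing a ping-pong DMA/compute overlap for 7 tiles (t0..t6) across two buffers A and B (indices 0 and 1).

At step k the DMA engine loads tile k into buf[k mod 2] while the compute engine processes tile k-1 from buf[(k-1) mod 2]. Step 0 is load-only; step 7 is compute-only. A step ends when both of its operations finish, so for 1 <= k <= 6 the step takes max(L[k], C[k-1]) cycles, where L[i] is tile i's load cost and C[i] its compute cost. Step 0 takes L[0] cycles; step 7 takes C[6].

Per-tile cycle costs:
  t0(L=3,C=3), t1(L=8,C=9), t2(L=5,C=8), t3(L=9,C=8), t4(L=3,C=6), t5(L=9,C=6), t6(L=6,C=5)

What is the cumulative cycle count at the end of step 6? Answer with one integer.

end_cycle[6] = 52

[0] DMA t0→A (3c) ∥ CU idle ⇒ 3c, clock 3
[1] DMA t1→B (8c) ∥ CU A:t0 (3c) ⇒ 8c, clock 11
[2] DMA t2→A (5c) ∥ CU B:t1 (9c) ⇒ 9c, clock 20
[3] DMA t3→B (9c) ∥ CU A:t2 (8c) ⇒ 9c, clock 29
[4] DMA t4→A (3c) ∥ CU B:t3 (8c) ⇒ 8c, clock 37
[5] DMA t5→B (9c) ∥ CU A:t4 (6c) ⇒ 9c, clock 46
[6] DMA t6→A (6c) ∥ CU B:t5 (6c) ⇒ 6c, clock 52
[7] DMA idle ∥ CU A:t6 (5c) ⇒ 5c, clock 57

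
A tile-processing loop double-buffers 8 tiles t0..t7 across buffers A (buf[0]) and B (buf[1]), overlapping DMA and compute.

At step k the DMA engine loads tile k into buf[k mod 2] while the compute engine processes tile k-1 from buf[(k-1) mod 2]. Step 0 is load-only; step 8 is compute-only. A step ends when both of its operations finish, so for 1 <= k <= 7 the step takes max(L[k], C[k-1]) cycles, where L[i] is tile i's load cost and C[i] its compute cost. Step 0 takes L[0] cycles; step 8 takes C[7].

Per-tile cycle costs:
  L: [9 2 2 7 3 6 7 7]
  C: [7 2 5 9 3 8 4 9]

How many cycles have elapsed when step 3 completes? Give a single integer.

step 0: L[0]=9 → dur=9, Σ=9 | A=load:t0 B=idle [load-only]
step 1: L[1]=2 C[0]=7 → dur=7, Σ=16 | A=compute:t0 B=load:t1 [compute-bound]
step 2: L[2]=2 C[1]=2 → dur=2, Σ=18 | A=load:t2 B=compute:t1 [tied]
step 3: L[3]=7 C[2]=5 → dur=7, Σ=25 | A=compute:t2 B=load:t3 [load-bound]
step 4: L[4]=3 C[3]=9 → dur=9, Σ=34 | A=load:t4 B=compute:t3 [compute-bound]
step 5: L[5]=6 C[4]=3 → dur=6, Σ=40 | A=compute:t4 B=load:t5 [load-bound]
step 6: L[6]=7 C[5]=8 → dur=8, Σ=48 | A=load:t6 B=compute:t5 [compute-bound]
step 7: L[7]=7 C[6]=4 → dur=7, Σ=55 | A=compute:t6 B=load:t7 [load-bound]
step 8: C[7]=9 → dur=9, Σ=64 | A=idle B=compute:t7 [compute-only]

end_cycle[3] = 25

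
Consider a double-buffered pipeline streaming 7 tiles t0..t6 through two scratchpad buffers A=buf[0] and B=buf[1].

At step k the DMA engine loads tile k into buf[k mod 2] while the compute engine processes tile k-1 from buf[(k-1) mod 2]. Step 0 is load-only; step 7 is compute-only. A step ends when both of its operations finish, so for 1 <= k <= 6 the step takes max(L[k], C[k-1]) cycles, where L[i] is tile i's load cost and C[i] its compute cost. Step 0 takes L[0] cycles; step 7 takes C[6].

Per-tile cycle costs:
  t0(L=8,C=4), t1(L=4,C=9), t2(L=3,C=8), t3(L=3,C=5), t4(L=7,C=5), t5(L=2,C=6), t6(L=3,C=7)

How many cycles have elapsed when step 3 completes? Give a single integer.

end_cycle[3] = 29

  0. 8=8c; end=8; A:t0 B:-
  1. max(4,4)=4c; end=12; A:t0 B:t1
  2. max(3,9)=9c; end=21; A:t2 B:t1
  3. max(3,8)=8c; end=29; A:t2 B:t3
  4. max(7,5)=7c; end=36; A:t4 B:t3
  5. max(2,5)=5c; end=41; A:t4 B:t5
  6. max(3,6)=6c; end=47; A:t6 B:t5
  7. 7=7c; end=54; A:t6 B:t5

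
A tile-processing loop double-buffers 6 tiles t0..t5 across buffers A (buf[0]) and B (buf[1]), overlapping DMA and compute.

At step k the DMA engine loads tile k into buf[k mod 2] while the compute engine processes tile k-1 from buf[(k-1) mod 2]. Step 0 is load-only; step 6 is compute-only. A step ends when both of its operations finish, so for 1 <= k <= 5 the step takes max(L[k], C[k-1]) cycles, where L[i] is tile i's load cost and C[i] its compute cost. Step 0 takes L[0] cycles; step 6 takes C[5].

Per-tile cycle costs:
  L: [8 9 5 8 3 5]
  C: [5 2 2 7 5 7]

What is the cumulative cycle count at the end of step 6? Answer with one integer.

end_cycle[6] = 49

  0. 8=8c; end=8; A:t0 B:-
  1. max(9,5)=9c; end=17; A:t0 B:t1
  2. max(5,2)=5c; end=22; A:t2 B:t1
  3. max(8,2)=8c; end=30; A:t2 B:t3
  4. max(3,7)=7c; end=37; A:t4 B:t3
  5. max(5,5)=5c; end=42; A:t4 B:t5
  6. 7=7c; end=49; A:t4 B:t5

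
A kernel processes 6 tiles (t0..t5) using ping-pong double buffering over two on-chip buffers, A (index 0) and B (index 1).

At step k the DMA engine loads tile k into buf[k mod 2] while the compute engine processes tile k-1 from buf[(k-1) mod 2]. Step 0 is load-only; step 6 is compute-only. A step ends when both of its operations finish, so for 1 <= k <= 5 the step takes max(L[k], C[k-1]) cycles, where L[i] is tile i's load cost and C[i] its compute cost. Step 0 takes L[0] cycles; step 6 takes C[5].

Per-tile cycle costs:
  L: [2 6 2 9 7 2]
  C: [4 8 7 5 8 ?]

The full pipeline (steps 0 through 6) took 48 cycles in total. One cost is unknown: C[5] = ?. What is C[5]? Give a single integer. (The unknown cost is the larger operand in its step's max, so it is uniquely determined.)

C[5] = 8

step 0 → dur = L[0]=2 = 2
step 1 → dur = max(L[1]=6, C[0]=4) = 6
step 2 → dur = max(L[2]=2, C[1]=8) = 8
step 3 → dur = max(L[3]=9, C[2]=7) = 9
step 4 → dur = max(L[4]=7, C[3]=5) = 7
step 5 → dur = max(L[5]=2, C[4]=8) = 8
step 6 → dur = C[5]=? = C[5]  (unknown; binding)
sum of known step durations = 40
dur[6] = total - known = 48 - 40 = 8
C[5] is the binding max in step 6, so C[5] = dur[6] = 8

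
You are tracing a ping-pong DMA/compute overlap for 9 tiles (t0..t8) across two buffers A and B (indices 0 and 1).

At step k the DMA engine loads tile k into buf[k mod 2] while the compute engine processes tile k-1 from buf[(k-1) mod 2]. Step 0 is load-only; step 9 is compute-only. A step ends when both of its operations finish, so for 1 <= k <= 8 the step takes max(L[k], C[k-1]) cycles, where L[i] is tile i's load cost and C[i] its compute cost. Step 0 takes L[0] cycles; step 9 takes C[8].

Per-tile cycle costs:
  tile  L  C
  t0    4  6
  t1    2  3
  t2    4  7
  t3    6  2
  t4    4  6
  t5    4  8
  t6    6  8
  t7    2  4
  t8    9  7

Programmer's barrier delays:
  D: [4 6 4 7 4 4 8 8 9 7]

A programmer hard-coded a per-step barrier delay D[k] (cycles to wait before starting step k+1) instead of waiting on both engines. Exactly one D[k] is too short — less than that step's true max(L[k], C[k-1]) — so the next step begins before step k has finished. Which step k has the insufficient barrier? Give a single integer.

[0] required=L[0]=4=4 vs D=4 ok
[1] required=max(L[1]=2,C[0]=6)=6 vs D=6 ok
[2] required=max(L[2]=4,C[1]=3)=4 vs D=4 ok
[3] required=max(L[3]=6,C[2]=7)=7 vs D=7 ok
[4] required=max(L[4]=4,C[3]=2)=4 vs D=4 ok
[5] required=max(L[5]=4,C[4]=6)=6 vs D=4 SHORT
[6] required=max(L[6]=6,C[5]=8)=8 vs D=8 ok
[7] required=max(L[7]=2,C[6]=8)=8 vs D=8 ok
[8] required=max(L[8]=9,C[7]=4)=9 vs D=9 ok
[9] required=C[8]=7=7 vs D=7 ok

hazard at step 5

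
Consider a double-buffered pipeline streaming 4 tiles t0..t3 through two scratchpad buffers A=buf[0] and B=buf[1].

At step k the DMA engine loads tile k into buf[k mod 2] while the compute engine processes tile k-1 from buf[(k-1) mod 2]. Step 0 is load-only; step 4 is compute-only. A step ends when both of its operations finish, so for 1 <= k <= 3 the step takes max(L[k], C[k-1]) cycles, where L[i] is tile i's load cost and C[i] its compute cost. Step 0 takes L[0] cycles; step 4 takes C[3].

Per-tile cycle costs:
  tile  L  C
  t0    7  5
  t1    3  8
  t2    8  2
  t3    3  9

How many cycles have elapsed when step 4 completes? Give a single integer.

end_cycle[4] = 32

  0. 7=7c; end=7; A:t0 B:-
  1. max(3,5)=5c; end=12; A:t0 B:t1
  2. max(8,8)=8c; end=20; A:t2 B:t1
  3. max(3,2)=3c; end=23; A:t2 B:t3
  4. 9=9c; end=32; A:t2 B:t3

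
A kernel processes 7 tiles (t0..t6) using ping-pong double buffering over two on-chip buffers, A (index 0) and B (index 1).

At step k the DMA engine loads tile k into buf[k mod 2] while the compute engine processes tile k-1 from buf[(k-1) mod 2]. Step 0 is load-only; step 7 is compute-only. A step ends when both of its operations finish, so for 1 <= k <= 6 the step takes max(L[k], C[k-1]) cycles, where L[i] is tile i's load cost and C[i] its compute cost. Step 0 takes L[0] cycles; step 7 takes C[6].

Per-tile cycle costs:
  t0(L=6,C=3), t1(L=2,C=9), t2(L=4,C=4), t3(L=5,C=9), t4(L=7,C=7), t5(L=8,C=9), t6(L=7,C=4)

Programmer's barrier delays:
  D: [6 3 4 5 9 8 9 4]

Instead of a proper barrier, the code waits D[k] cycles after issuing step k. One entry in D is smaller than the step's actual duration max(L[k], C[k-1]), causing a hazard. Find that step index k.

hazard at step 2

k=0 barrier L[0]=6→6c, D[0]=6 ok
k=1 barrier max(L[1]=2,C[0]=3)→3c, D[1]=3 ok
k=2 barrier max(L[2]=4,C[1]=9)→9c, D[2]=4 SHORT
k=3 barrier max(L[3]=5,C[2]=4)→5c, D[3]=5 ok
k=4 barrier max(L[4]=7,C[3]=9)→9c, D[4]=9 ok
k=5 barrier max(L[5]=8,C[4]=7)→8c, D[5]=8 ok
k=6 barrier max(L[6]=7,C[5]=9)→9c, D[6]=9 ok
k=7 barrier C[6]=4→4c, D[7]=4 ok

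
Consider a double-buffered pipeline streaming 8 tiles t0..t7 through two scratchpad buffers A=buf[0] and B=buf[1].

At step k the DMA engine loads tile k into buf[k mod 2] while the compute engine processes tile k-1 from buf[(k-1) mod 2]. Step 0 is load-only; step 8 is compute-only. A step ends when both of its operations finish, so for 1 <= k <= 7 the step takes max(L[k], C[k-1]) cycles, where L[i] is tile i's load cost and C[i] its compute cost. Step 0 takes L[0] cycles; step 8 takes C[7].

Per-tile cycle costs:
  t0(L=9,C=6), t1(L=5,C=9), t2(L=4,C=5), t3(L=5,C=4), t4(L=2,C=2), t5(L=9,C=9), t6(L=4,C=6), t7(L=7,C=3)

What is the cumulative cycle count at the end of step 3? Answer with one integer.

  0. 9=9c; end=9; A:t0 B:-
  1. max(5,6)=6c; end=15; A:t0 B:t1
  2. max(4,9)=9c; end=24; A:t2 B:t1
  3. max(5,5)=5c; end=29; A:t2 B:t3
  4. max(2,4)=4c; end=33; A:t4 B:t3
  5. max(9,2)=9c; end=42; A:t4 B:t5
  6. max(4,9)=9c; end=51; A:t6 B:t5
  7. max(7,6)=7c; end=58; A:t6 B:t7
  8. 3=3c; end=61; A:t6 B:t7

end_cycle[3] = 29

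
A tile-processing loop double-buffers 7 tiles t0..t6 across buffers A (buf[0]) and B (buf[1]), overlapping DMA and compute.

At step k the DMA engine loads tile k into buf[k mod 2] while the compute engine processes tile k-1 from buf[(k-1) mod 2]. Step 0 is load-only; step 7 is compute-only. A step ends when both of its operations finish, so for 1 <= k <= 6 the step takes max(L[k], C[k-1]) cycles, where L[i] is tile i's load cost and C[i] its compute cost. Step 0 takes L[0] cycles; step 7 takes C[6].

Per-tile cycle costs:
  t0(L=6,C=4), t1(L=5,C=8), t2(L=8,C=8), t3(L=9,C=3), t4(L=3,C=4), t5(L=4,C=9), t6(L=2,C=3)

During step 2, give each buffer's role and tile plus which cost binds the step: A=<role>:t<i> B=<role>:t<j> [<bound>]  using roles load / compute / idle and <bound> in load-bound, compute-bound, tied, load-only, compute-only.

[0] DMA t0→A (6c) ∥ CU idle ⇒ 6c, clock 6
[1] DMA t1→B (5c) ∥ CU A:t0 (4c) ⇒ 5c, clock 11
[2] DMA t2→A (8c) ∥ CU B:t1 (8c) ⇒ 8c, clock 19
[3] DMA t3→B (9c) ∥ CU A:t2 (8c) ⇒ 9c, clock 28
[4] DMA t4→A (3c) ∥ CU B:t3 (3c) ⇒ 3c, clock 31
[5] DMA t5→B (4c) ∥ CU A:t4 (4c) ⇒ 4c, clock 35
[6] DMA t6→A (2c) ∥ CU B:t5 (9c) ⇒ 9c, clock 44
[7] DMA idle ∥ CU A:t6 (3c) ⇒ 3c, clock 47

step 2: A=load:t2 B=compute:t1 [tied]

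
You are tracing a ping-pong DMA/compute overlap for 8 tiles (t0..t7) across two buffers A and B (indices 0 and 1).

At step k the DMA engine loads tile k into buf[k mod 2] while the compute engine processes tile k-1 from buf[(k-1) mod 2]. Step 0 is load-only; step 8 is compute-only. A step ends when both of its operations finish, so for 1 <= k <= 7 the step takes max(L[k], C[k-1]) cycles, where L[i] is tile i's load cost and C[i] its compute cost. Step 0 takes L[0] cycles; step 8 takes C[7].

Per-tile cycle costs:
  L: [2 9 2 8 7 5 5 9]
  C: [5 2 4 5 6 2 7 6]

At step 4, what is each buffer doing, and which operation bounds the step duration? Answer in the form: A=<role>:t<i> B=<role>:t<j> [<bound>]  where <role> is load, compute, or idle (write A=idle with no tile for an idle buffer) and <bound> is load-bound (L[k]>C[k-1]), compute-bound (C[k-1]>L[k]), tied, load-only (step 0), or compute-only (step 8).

step 0: L[0]=2 → dur=2, Σ=2 | A=load:t0 B=idle [load-only]
step 1: L[1]=9 C[0]=5 → dur=9, Σ=11 | A=compute:t0 B=load:t1 [load-bound]
step 2: L[2]=2 C[1]=2 → dur=2, Σ=13 | A=load:t2 B=compute:t1 [tied]
step 3: L[3]=8 C[2]=4 → dur=8, Σ=21 | A=compute:t2 B=load:t3 [load-bound]
step 4: L[4]=7 C[3]=5 → dur=7, Σ=28 | A=load:t4 B=compute:t3 [load-bound]
step 5: L[5]=5 C[4]=6 → dur=6, Σ=34 | A=compute:t4 B=load:t5 [compute-bound]
step 6: L[6]=5 C[5]=2 → dur=5, Σ=39 | A=load:t6 B=compute:t5 [load-bound]
step 7: L[7]=9 C[6]=7 → dur=9, Σ=48 | A=compute:t6 B=load:t7 [load-bound]
step 8: C[7]=6 → dur=6, Σ=54 | A=idle B=compute:t7 [compute-only]

step 4: A=load:t4 B=compute:t3 [load-bound]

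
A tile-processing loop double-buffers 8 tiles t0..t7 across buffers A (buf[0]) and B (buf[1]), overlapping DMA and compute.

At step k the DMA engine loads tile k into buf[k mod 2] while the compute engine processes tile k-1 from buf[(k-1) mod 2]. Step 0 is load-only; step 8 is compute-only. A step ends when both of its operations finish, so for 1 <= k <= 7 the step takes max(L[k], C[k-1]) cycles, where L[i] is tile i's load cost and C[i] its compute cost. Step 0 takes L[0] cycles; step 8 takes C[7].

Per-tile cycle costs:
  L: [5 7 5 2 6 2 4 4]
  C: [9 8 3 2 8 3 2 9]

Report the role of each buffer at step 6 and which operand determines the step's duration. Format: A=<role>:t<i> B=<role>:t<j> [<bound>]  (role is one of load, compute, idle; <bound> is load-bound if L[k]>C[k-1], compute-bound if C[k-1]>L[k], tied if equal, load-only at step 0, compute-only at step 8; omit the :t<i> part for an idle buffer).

  0. 5=5c; end=5; A:t0 B:-
  1. max(7,9)=9c; end=14; A:t0 B:t1
  2. max(5,8)=8c; end=22; A:t2 B:t1
  3. max(2,3)=3c; end=25; A:t2 B:t3
  4. max(6,2)=6c; end=31; A:t4 B:t3
  5. max(2,8)=8c; end=39; A:t4 B:t5
  6. max(4,3)=4c; end=43; A:t6 B:t5
  7. max(4,2)=4c; end=47; A:t6 B:t7
  8. 9=9c; end=56; A:t6 B:t7

step 6: A=load:t6 B=compute:t5 [load-bound]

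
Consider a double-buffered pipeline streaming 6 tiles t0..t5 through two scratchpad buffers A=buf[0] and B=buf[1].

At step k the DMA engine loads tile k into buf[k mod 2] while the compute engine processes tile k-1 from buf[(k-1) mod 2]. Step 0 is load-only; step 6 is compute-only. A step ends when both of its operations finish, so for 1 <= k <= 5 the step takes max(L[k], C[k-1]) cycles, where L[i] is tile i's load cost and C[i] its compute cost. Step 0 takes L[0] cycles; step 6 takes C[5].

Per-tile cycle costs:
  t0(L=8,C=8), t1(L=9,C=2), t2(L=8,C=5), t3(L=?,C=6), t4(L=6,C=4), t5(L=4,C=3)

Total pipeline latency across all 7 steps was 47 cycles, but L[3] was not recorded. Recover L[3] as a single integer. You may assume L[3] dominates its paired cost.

L[3] = 9

step 0: dur = L[0]=8 = 8
step 1: dur = max(L[1]=9, C[0]=8) = 9
step 2: dur = max(L[2]=8, C[1]=2) = 8
step 3: dur = max(L[3]=?, C[2]=5) = L[3]  (unknown; binding)
step 4: dur = max(L[4]=6, C[3]=6) = 6
step 5: dur = max(L[5]=4, C[4]=4) = 4
step 6: dur = C[5]=3 = 3
sum of known step durations = 38
dur[3] = total - known = 47 - 38 = 9
L[3] is the binding max in step 3, so L[3] = dur[3] = 9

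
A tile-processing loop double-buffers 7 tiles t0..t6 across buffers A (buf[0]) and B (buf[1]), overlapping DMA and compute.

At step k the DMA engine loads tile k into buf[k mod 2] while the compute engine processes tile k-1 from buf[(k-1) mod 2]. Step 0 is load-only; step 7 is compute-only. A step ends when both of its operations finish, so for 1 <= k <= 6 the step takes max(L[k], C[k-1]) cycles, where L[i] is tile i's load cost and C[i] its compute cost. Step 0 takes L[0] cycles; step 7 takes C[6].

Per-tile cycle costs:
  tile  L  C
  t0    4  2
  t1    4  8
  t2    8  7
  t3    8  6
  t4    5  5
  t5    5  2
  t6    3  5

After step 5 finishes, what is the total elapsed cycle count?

  0. 4=4c; end=4; A:t0 B:-
  1. max(4,2)=4c; end=8; A:t0 B:t1
  2. max(8,8)=8c; end=16; A:t2 B:t1
  3. max(8,7)=8c; end=24; A:t2 B:t3
  4. max(5,6)=6c; end=30; A:t4 B:t3
  5. max(5,5)=5c; end=35; A:t4 B:t5
  6. max(3,2)=3c; end=38; A:t6 B:t5
  7. 5=5c; end=43; A:t6 B:t5

end_cycle[5] = 35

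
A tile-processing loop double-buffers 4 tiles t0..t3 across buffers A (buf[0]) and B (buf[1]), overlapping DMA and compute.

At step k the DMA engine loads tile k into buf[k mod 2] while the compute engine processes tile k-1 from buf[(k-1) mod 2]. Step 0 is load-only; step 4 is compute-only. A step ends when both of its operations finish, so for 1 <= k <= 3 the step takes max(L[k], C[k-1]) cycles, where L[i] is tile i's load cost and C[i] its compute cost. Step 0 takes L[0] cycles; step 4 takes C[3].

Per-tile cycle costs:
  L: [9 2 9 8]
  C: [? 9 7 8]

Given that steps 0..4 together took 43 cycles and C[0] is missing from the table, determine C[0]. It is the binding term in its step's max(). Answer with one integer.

C[0] = 9

step 0: dur = L[0]=9 = 9
step 1: dur = max(L[1]=2, C[0]=?) = C[0]  (unknown; binding)
step 2: dur = max(L[2]=9, C[1]=9) = 9
step 3: dur = max(L[3]=8, C[2]=7) = 8
step 4: dur = C[3]=8 = 8
sum of known step durations = 34
dur[1] = total - known = 43 - 34 = 9
C[0] is the binding max in step 1, so C[0] = dur[1] = 9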